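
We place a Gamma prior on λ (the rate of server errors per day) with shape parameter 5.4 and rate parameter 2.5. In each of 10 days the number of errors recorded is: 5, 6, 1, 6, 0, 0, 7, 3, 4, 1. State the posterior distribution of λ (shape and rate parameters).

Posterior: Gamma(shape=38.4, rate=12.5)

Total count ∑xᵢ = 33 over n = 10 days.
Gamma is conjugate to the Poisson likelihood: posterior is Gamma(shape = 5.4+33 = 38.4, rate = 2.5+10 = 12.5).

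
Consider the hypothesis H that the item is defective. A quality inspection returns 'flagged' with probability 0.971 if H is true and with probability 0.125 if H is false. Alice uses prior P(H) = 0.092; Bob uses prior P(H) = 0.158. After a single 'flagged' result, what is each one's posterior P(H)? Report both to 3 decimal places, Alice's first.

The likelihood ratio for a 'flagged' result is 0.971/0.125 = 7.7680.
Alice: prior odds 0.092/0.908 = 0.10132; posterior odds 0.78707; posterior probability 0.440.
Bob: prior odds 0.158/0.842 = 0.18765; posterior odds 1.4577; posterior probability 0.593.

Alice: 0.440; Bob: 0.593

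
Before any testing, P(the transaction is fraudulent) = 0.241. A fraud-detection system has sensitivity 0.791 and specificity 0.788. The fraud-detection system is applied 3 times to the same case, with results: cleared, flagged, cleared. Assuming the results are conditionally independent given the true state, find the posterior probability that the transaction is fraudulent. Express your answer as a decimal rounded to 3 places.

Posterior P(H) ≈ 0.077

Let H be the event that the transaction is fraudulent; start with P(H) = 0.241. P('flagged'|H) = 0.791, P('flagged'|¬H) = 0.212.
Update on result 1 ('cleared'): P(H) ← 0.209·0.2410 / (0.209·0.2410 + 0.788·0.7590) = 0.050369/0.64846 = 0.0777.
Update on result 2 ('flagged'): P(H) ← 0.791·0.0777 / (0.791·0.0777 + 0.212·0.9223) = 0.061441/0.25697 = 0.2391.
Update on result 3 ('cleared'): P(H) ← 0.209·0.2391 / (0.209·0.2391 + 0.788·0.7609) = 0.049970/0.64956 = 0.0769.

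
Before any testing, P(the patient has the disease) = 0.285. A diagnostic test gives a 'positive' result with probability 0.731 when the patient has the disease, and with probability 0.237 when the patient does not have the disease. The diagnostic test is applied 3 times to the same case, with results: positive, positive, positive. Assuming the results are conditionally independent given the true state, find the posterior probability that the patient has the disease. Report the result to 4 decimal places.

Posterior P(H) ≈ 0.9212

Let H be the event that the patient has the disease; start with P(H) = 0.285. P('positive'|H) = 0.731, P('positive'|¬H) = 0.237.
Update on result 1 ('positive'): P(H) ← 0.731·0.2850 / (0.731·0.2850 + 0.237·0.7150) = 0.20833/0.37779 = 0.5515.
Update on result 2 ('positive'): P(H) ← 0.731·0.5515 / (0.731·0.5515 + 0.237·0.4485) = 0.40312/0.50942 = 0.7913.
Update on result 3 ('positive'): P(H) ← 0.731·0.7913 / (0.731·0.7913 + 0.237·0.2087) = 0.57846/0.62791 = 0.9212.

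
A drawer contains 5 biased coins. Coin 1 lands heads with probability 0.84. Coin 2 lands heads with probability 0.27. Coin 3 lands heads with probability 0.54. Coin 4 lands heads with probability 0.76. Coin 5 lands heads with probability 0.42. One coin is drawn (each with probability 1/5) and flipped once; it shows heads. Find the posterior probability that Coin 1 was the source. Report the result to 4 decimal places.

Tabulate prior·likelihood by source: [1] prior 0.2, lik 0.84, product 0.1680; [2] prior 0.2, lik 0.27, product 0.05400; [3] prior 0.2, lik 0.54, product 0.1080; [4] prior 0.2, lik 0.76, product 0.1520; [5] prior 0.2, lik 0.42, product 0.08400.
Normalizing constant = 0.56600; the posterior for Coin 1 is its product over the sum, 0.1680/0.56600 = 0.2968.

Posterior probability ≈ 0.2968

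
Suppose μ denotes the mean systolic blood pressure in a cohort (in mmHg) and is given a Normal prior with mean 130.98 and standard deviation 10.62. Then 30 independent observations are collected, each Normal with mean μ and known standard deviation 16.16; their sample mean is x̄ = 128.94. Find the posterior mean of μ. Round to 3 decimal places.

Posterior mean ≈ 129.086

With known σ, the Normal prior is conjugate. Weight on the data is w = (n/σ²)/(n/σ² + 1/τ₀²) = 0.114878/(0.114878+0.00886647) = 0.92835.
Posterior mean = w·x̄ + (1−w)·μ₀ = 0.92835·128.94 + 0.071651·130.98 = 129.086.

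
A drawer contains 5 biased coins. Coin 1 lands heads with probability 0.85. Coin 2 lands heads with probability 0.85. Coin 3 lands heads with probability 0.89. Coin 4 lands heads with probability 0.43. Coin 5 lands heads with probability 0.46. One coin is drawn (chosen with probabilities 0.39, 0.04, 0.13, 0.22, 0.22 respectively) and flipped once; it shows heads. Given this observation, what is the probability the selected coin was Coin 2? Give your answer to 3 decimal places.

Posterior probability ≈ 0.050

P(heads|C1) = 0.85; P(heads|C2) = 0.85; P(heads|C3) = 0.89; P(heads|C4) = 0.43; P(heads|C5) = 0.46.
Prior × likelihood for each source: 0.39·0.85=0.3315, 0.04·0.85=0.03400, 0.13·0.89=0.1157, 0.22·0.43=0.09460, 0.22·0.46=0.1012. Summing gives P(heads) = 0.67700.
P(Coin 2 | heads) = 0.03400 / 0.67700 = 0.050.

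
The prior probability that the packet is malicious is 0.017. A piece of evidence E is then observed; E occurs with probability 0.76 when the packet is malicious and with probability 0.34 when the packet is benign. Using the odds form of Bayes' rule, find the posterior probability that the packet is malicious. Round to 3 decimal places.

Prior odds = 0.017/(1−0.017) = 0.017294.
Likelihood ratio for E = 0.76/0.34 = 2.2353.
Posterior odds = prior odds × LR = 0.038657.
Posterior probability = odds/(1+odds) = 0.038657/1.0387 = 0.037.

Posterior probability ≈ 0.037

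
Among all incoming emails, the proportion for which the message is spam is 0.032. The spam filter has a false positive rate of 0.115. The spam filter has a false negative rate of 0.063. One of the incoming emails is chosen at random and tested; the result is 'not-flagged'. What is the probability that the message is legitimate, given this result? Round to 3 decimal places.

P(¬H | E) ≈ 0.998

Let H be the event that the message is spam. P(H) = 0.032, so P(¬H) = 0.968. With E the 'not-flagged' result, P(E|H) = 0.063 and P(E|¬H) = 0.885.
P(E) = 0.063·0.032 + 0.885·0.968 = 0.0020160 + 0.85668 = 0.85870.
By Bayes' theorem, P(H|E) = 0.0020160 / 0.85870 = 0.002. Hence P(¬H|E) = 1 − 0.002 = 0.998.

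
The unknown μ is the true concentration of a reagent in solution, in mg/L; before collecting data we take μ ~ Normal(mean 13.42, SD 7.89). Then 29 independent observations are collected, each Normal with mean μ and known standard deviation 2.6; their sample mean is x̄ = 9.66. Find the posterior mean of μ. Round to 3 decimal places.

With known σ, the Normal prior is conjugate. Weight on the data is w = (n/σ²)/(n/σ² + 1/τ₀²) = 4.28994/(4.28994+0.0160637) = 0.99627.
Posterior mean = w·x̄ + (1−w)·μ₀ = 0.99627·9.66 + 0.0037305·13.42 = 9.674.

Posterior mean ≈ 9.674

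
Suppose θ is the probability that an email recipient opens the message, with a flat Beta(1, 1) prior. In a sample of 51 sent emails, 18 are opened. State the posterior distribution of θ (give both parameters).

The binomial likelihood is conjugate to the Beta prior: with 18 successes and 33 failures, the posterior is Beta(1+18, 1+33) = Beta(19, 34).

Posterior: Beta(19, 34)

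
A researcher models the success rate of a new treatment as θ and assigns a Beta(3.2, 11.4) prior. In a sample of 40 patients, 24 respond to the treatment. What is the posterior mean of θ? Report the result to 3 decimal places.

Posterior mean ≈ 0.498

The binomial likelihood is conjugate to the Beta prior: with 24 successes and 16 failures, the posterior is Beta(3.2+24, 11.4+16) = Beta(27.2, 27.4).
E[θ | data] = 27.2/(27.2+27.4) = 0.498.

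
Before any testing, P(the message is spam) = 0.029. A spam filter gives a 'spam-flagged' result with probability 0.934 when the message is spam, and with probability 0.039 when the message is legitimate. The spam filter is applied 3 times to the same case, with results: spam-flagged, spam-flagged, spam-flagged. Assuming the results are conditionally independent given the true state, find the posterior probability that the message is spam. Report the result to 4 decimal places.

Let H be the event that the message is spam; start with P(H) = 0.029. P('spam-flagged'|H) = 0.934, P('spam-flagged'|¬H) = 0.039.
Update on result 1 ('spam-flagged'): P(H) ← 0.934·0.0290 / (0.934·0.0290 + 0.039·0.9710) = 0.027086/0.064955 = 0.4170.
Update on result 2 ('spam-flagged'): P(H) ← 0.934·0.4170 / (0.934·0.4170 + 0.039·0.5830) = 0.38947/0.41221 = 0.9448.
Update on result 3 ('spam-flagged'): P(H) ← 0.934·0.9448 / (0.934·0.9448 + 0.039·0.0552) = 0.88248/0.88463 = 0.9976.

Posterior P(H) ≈ 0.9976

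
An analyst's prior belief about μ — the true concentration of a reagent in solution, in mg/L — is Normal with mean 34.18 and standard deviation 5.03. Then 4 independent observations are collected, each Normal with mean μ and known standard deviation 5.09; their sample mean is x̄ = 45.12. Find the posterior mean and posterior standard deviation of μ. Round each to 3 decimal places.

Prior precision 1/τ₀² = 1/5.03² = 0.0395243; data precision n/σ² = 4/5.09² = 0.154392.
Posterior precision = 0.0395243 + 0.154392 = 0.193916, giving posterior SD = 1/√0.193916 = 2.271.
Posterior mean = (0.0395243·34.18 + 0.154392·45.12) / 0.193916 = 42.890.

Posterior mean ≈ 42.890; posterior SD ≈ 2.271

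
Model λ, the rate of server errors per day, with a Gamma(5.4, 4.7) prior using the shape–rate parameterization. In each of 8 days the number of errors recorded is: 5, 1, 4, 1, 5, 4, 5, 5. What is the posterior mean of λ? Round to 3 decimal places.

The Poisson likelihood adds the total count to the shape and the number of exposure periods to the rate. Here ∑xᵢ = 30 and n = 8, so shape 5.4→35.4 and rate 4.7→12.7.
E[λ | data] = 35.4/12.7 = 2.787.

Posterior mean ≈ 2.787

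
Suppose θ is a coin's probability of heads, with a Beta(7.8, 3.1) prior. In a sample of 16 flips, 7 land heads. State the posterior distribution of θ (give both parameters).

Posterior: Beta(14.8, 12.1)

The binomial likelihood is conjugate to the Beta prior: with 7 successes and 9 failures, the posterior is Beta(7.8+7, 3.1+9) = Beta(14.8, 12.1).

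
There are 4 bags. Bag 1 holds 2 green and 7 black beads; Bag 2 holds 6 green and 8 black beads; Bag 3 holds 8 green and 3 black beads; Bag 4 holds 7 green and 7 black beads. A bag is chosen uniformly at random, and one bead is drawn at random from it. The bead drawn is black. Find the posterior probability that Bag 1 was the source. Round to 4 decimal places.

Posterior probability ≈ 0.3665

P(black|Bag 1) = 0.7778; P(black|Bag 2) = 0.5714; P(black|Bag 3) = 0.2727; P(black|Bag 4) = 0.5.
Prior × likelihood for each source: 0.25·0.7778=0.1944, 0.25·0.5714=0.1429, 0.25·0.2727=0.06818, 0.25·0.5=0.1250. Summing gives P(black) = 0.53048.
P(Bag 1 | black) = 0.1944 / 0.53048 = 0.3665.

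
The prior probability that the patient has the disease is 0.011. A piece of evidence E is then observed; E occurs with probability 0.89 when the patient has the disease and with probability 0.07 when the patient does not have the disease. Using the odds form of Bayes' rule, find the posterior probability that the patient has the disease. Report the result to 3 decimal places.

Posterior probability ≈ 0.124

Prior odds = 0.011/(1−0.011) = 0.011122. In log-odds, ln(0.011122) = -4.4988.
Add log likelihood ratio: ln(12.714) = 2.5427.
Posterior log-odds = -1.9561, so posterior odds = exp(-1.9561) = 0.14141. Converting, P(H|E) = 0.14141/1.1414 = 0.124.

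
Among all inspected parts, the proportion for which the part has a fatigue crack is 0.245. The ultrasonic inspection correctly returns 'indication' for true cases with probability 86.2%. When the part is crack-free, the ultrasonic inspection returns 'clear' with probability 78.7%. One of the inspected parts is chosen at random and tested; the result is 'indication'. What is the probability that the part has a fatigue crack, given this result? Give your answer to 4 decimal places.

P(H | E) ≈ 0.5677

Let H be the event that the part has a fatigue crack. P(H) = 0.245, so P(¬H) = 0.755. With E the 'indication' result, P(E|H) = 0.862 and P(E|¬H) = 0.213.
P(E) = 0.862·0.245 + 0.213·0.755 = 0.21119 + 0.16081 = 0.37200.
By Bayes' theorem, P(H|E) = 0.21119 / 0.37200 = 0.5677.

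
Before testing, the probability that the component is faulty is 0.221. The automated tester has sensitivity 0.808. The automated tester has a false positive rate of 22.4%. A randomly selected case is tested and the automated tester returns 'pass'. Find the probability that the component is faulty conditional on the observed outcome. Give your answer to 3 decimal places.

P(H | E) ≈ 0.066

Let H be the event that the component is faulty. P(H) = 0.221, so P(¬H) = 0.779. With E the 'pass' result, P(E|H) = 0.192 and P(E|¬H) = 0.776.
P(E) = 0.192·0.221 + 0.776·0.779 = 0.042432 + 0.60450 = 0.64694.
By Bayes' theorem, P(H|E) = 0.042432 / 0.64694 = 0.066.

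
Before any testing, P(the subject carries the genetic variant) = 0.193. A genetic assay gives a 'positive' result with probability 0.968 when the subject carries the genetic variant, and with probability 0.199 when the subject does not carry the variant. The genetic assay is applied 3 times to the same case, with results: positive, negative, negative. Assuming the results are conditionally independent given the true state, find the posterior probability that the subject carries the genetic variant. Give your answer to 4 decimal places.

Let H be the event that the subject carries the genetic variant; start with P(H) = 0.193. P('positive'|H) = 0.968, P('positive'|¬H) = 0.199.
Update on result 1 ('positive'): P(H) ← 0.968·0.1930 / (0.968·0.1930 + 0.199·0.8070) = 0.18682/0.34742 = 0.5378.
Update on result 2 ('negative'): P(H) ← 0.032·0.5378 / (0.032·0.5378 + 0.801·0.4622) = 0.017208/0.38747 = 0.0444.
Update on result 3 ('negative'): P(H) ← 0.032·0.0444 / (0.032·0.0444 + 0.801·0.9556) = 0.0014212/0.76685 = 0.0019.

Posterior P(H) ≈ 0.0019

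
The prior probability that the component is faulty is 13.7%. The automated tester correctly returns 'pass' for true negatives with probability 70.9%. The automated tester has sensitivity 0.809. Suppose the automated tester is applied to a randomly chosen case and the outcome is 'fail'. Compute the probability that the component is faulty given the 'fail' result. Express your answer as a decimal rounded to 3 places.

Let H be the event that the component is faulty. P(H) = 0.137, so P(¬H) = 0.863. With E the 'fail' result, P(E|H) = 0.809 and P(E|¬H) = 0.291.
P(E) = 0.809·0.137 + 0.291·0.863 = 0.11083 + 0.25113 = 0.36197.
By Bayes' theorem, P(H|E) = 0.11083 / 0.36197 = 0.306.

P(H | E) ≈ 0.306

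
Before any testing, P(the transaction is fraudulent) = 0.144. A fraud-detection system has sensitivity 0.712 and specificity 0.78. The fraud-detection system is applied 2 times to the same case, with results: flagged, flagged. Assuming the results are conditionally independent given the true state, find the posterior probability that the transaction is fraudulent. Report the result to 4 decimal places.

Let H be the event that the transaction is fraudulent; start with P(H) = 0.144. P('flagged'|H) = 0.712, P('flagged'|¬H) = 0.22.
Update on result 1 ('flagged'): P(H) ← 0.712·0.1440 / (0.712·0.1440 + 0.22·0.8560) = 0.10253/0.29085 = 0.3525.
Update on result 2 ('flagged'): P(H) ← 0.712·0.3525 / (0.712·0.3525 + 0.22·0.6475) = 0.25099/0.39344 = 0.6379.

Posterior P(H) ≈ 0.6379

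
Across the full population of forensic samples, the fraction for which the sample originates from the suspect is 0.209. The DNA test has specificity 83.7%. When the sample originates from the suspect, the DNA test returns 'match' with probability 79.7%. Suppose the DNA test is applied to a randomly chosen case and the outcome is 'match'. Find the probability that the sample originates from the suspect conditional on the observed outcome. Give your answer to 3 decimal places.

P(H | E) ≈ 0.564

Write H for 'the sample originates from the suspect'. Prior odds H:¬H = 0.209/0.791 = 0.26422. For the 'match' outcome, the likelihood ratio is 0.797/0.163 = 4.8896.
Posterior odds = 0.26422 × 4.8896 = 1.2919, so P(H|E) = 1.2919/(1+1.2919) = 0.564.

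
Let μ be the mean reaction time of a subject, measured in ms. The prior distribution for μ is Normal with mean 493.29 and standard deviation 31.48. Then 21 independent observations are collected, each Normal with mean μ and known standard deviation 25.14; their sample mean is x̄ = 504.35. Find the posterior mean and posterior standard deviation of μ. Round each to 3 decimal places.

Prior precision 1/τ₀² = 1/31.48² = 0.00100909; data precision n/σ² = 21/25.14² = 0.0332268.
Posterior precision = 0.00100909 + 0.0332268 = 0.0342359, giving posterior SD = 1/√0.0342359 = 5.405.
Posterior mean = (0.00100909·493.29 + 0.0332268·504.35) / 0.0342359 = 504.024.

Posterior mean ≈ 504.024; posterior SD ≈ 5.405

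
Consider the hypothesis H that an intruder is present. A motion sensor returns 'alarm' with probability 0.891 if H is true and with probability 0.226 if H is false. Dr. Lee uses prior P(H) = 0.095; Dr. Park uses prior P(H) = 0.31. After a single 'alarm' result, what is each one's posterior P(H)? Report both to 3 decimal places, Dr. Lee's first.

P('+'|H) = 0.891, P('+'|¬H) = 0.226.
Dr. Lee: numerator 0.891·0.095 = 0.084645; evidence = 0.084645+0.226·0.905 = 0.28918; posterior = 0.293.
Dr. Park: numerator 0.891·0.31 = 0.27621; evidence = 0.27621+0.226·0.69 = 0.43215; posterior = 0.639.

Dr. Lee: 0.293; Dr. Park: 0.639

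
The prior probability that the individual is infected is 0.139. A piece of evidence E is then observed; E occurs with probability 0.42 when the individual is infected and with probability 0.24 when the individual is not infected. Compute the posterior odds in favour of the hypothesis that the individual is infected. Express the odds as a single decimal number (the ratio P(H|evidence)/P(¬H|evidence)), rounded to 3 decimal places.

Prior odds = 0.139/(1−0.139) = 0.16144.
Likelihood ratio for E = 0.42/0.24 = 1.7500.
Posterior odds = prior odds × LR = 0.28252.

Posterior odds ≈ 0.283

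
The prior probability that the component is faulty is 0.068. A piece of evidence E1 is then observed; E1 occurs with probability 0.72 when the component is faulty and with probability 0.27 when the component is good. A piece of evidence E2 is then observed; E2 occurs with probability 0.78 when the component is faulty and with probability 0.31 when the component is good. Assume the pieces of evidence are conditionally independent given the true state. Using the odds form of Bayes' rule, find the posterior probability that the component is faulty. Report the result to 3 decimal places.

Posterior probability ≈ 0.329

Prior odds = 0.068/(1−0.068) = 0.072961.
Likelihood ratio for E1 = 0.72/0.27 = 2.6667.
Likelihood ratio for E2 = 0.78/0.31 = 2.5161.
Posterior odds = prior odds × LR₁ × LR₂ = 0.48955.
Posterior probability = odds/(1+odds) = 0.48955/1.4895 = 0.329.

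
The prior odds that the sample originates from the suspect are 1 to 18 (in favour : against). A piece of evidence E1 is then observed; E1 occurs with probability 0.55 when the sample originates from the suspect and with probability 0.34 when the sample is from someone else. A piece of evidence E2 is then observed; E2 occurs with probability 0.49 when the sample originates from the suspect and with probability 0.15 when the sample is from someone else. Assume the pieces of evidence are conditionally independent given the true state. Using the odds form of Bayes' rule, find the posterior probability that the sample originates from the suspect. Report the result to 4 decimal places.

Prior odds = 1/18 = 0.055556.
Likelihood ratio for E1 = 0.55/0.34 = 1.6176.
Likelihood ratio for E2 = 0.49/0.15 = 3.2667.
Posterior odds = prior odds × LR₁ × LR₂ = 0.29357.
Posterior probability = odds/(1+odds) = 0.29357/1.2936 = 0.2269.

Posterior probability ≈ 0.2269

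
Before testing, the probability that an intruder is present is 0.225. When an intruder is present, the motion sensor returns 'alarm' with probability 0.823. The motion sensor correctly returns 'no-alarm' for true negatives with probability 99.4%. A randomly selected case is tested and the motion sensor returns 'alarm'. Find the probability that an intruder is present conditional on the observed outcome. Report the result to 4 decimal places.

P(H | E) ≈ 0.9755

Let H be the event that an intruder is present. P(H) = 0.225, so P(¬H) = 0.775. With E the 'alarm' result, P(E|H) = 0.823 and P(E|¬H) = 0.006.
P(E) = 0.823·0.225 + 0.006·0.775 = 0.18518 + 0.0046500 = 0.18982.
By Bayes' theorem, P(H|E) = 0.18518 / 0.18982 = 0.9755.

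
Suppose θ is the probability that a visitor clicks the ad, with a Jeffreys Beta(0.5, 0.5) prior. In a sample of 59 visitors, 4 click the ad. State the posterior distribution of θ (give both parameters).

The binomial likelihood is conjugate to the Beta prior: with 4 successes and 55 failures, the posterior is Beta(0.5+4, 0.5+55) = Beta(4.5, 55.5).

Posterior: Beta(4.5, 55.5)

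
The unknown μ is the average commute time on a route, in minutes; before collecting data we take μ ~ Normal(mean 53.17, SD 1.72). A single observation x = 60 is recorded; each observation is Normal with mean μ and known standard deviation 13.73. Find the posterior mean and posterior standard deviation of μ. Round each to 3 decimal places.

Prior precision 1/τ₀² = 1/1.72² = 0.338021; data precision n/σ² = 1/13.73² = 0.00530468.
Posterior precision = 0.338021 + 0.00530468 = 0.343325, giving posterior SD = 1/√0.343325 = 1.707.
Posterior mean = (0.338021·53.17 + 0.00530468·60) / 0.343325 = 53.276.

Posterior mean ≈ 53.276; posterior SD ≈ 1.707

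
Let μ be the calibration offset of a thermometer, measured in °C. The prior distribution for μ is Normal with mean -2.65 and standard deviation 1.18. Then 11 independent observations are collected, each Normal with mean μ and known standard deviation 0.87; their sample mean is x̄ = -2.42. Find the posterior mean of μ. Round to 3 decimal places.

Posterior mean ≈ -2.431

With known σ, the Normal prior is conjugate. Weight on the data is w = (n/σ²)/(n/σ² + 1/τ₀²) = 14.5330/(14.5330+0.718184) = 0.95291.
Posterior mean = w·x̄ + (1−w)·μ₀ = 0.95291·-2.42 + 0.047091·-2.65 = -2.431.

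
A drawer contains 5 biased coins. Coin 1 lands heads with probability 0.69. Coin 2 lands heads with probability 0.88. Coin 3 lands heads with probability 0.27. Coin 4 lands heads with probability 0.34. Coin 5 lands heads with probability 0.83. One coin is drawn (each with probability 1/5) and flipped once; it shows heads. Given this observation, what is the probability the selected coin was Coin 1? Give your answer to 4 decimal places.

Tabulate prior·likelihood by source: [1] prior 0.2, lik 0.69, product 0.1380; [2] prior 0.2, lik 0.88, product 0.1760; [3] prior 0.2, lik 0.27, product 0.05400; [4] prior 0.2, lik 0.34, product 0.06800; [5] prior 0.2, lik 0.83, product 0.1660.
Normalizing constant = 0.60200; the posterior for Coin 1 is its product over the sum, 0.1380/0.60200 = 0.2292.

Posterior probability ≈ 0.2292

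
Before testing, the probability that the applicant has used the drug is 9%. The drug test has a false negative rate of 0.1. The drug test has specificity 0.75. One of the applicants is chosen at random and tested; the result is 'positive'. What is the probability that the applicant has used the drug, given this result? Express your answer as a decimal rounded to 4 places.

Let H be the event that the applicant has used the drug. P(H) = 0.09, so P(¬H) = 0.91. With E the 'positive' result, P(E|H) = 0.9 and P(E|¬H) = 0.25.
P(E) = 0.9·0.09 + 0.25·0.91 = 0.081000 + 0.22750 = 0.30850.
By Bayes' theorem, P(H|E) = 0.081000 / 0.30850 = 0.2626.

P(H | E) ≈ 0.2626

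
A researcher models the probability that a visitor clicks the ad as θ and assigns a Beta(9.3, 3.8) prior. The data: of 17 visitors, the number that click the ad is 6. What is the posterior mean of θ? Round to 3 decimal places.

Posterior mean ≈ 0.508

The binomial likelihood is conjugate to the Beta prior: with 6 successes and 11 failures, the posterior is Beta(9.3+6, 3.8+11) = Beta(15.3, 14.8).
Posterior mean = α/(α+β) = 15.3/30.1 = 0.508.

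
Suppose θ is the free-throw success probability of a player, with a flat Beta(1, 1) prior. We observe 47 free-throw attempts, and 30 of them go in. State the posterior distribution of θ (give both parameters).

Observing 30 successes and 17 failures updates Beta(1, 1) by adding the success and failure counts to the two shape parameters: α = 1+30 = 31, β = 1+17 = 18.

Posterior: Beta(31, 18)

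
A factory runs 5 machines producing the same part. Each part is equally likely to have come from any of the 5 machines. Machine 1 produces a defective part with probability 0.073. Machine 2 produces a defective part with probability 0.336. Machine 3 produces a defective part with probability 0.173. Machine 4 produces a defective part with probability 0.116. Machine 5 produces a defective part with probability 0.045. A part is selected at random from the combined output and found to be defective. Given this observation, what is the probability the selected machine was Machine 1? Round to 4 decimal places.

P(defective|M1) = 0.073; P(defective|M2) = 0.336; P(defective|M3) = 0.173; P(defective|M4) = 0.116; P(defective|M5) = 0.045.
Prior × likelihood for each source: 0.2·0.073=0.01460, 0.2·0.336=0.06720, 0.2·0.173=0.03460, 0.2·0.116=0.02320, 0.2·0.045=0.009000. Summing gives P(defective) = 0.14860.
P(Machine 1 | defective) = 0.01460 / 0.14860 = 0.0983.

Posterior probability ≈ 0.0983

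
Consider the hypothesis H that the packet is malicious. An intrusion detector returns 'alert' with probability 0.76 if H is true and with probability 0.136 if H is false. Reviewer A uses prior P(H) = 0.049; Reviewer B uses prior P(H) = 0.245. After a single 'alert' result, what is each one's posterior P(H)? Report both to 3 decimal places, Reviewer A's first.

Reviewer A: 0.224; Reviewer B: 0.645

P('+'|H) = 0.76, P('+'|¬H) = 0.136.
Reviewer A: numerator 0.76·0.049 = 0.037240; evidence = 0.037240+0.136·0.951 = 0.16658; posterior = 0.224.
Reviewer B: numerator 0.76·0.245 = 0.18620; evidence = 0.18620+0.136·0.755 = 0.28888; posterior = 0.645.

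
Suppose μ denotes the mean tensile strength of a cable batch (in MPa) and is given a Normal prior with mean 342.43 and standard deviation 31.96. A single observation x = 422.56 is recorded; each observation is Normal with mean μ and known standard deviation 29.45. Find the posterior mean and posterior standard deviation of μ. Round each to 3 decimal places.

Prior precision 1/τ₀² = 1/31.96² = 0.00097901; data precision n/σ² = 1/29.45² = 0.00115300.
Posterior precision = 0.00097901 + 0.00115300 = 0.00213201, giving posterior SD = 1/√0.00213201 = 21.657.
Posterior mean = (0.00097901·342.43 + 0.00115300·422.56) / 0.00213201 = 385.765.

Posterior mean ≈ 385.765; posterior SD ≈ 21.657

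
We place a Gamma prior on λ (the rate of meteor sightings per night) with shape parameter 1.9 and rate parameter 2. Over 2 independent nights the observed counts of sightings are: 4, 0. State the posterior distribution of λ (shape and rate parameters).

Posterior: Gamma(shape=5.9, rate=4)

Total count ∑xᵢ = 4 over n = 2 nights.
Gamma is conjugate to the Poisson likelihood: posterior is Gamma(shape = 1.9+4 = 5.9, rate = 2+2 = 4).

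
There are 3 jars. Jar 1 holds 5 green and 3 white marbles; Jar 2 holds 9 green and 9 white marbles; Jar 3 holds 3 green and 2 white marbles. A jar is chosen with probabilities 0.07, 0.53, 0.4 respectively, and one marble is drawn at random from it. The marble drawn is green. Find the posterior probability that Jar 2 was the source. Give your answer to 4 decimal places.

Posterior probability ≈ 0.4829

P(green|Jar 1) = 0.625; P(green|Jar 2) = 0.5; P(green|Jar 3) = 0.6.
Prior × likelihood for each source: 0.07·0.625=0.04375, 0.53·0.5=0.2650, 0.4·0.6=0.2400. Summing gives P(green) = 0.54875.
P(Jar 2 | green) = 0.2650 / 0.54875 = 0.4829.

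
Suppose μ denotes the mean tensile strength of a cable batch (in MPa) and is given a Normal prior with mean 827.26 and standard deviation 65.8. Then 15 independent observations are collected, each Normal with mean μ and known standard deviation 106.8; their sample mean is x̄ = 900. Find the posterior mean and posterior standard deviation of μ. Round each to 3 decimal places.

Prior precision 1/τ₀² = 1/65.8² = 0.00023097; data precision n/σ² = 15/106.8² = 0.00131507.
Posterior precision = 0.00023097 + 0.00131507 = 0.00154604, giving posterior SD = 1/√0.00154604 = 25.433.
Posterior mean = (0.00023097·827.26 + 0.00131507·900) / 0.00154604 = 889.133.

Posterior mean ≈ 889.133; posterior SD ≈ 25.433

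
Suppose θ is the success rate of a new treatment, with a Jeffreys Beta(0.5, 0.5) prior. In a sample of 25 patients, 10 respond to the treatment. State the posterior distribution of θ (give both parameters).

Observing 10 successes and 15 failures updates Beta(0.5, 0.5) by adding the success and failure counts to the two shape parameters: α = 0.5+10 = 10.5, β = 0.5+15 = 15.5.

Posterior: Beta(10.5, 15.5)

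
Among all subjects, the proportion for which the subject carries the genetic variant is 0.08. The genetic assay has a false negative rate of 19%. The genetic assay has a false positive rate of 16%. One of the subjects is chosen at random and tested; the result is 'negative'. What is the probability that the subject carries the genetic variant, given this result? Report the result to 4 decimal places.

P(H | E) ≈ 0.0193

Let H be the event that the subject carries the genetic variant. P(H) = 0.08, so P(¬H) = 0.92. With E the 'negative' result, P(E|H) = 0.19 and P(E|¬H) = 0.84.
P(E) = 0.19·0.08 + 0.84·0.92 = 0.015200 + 0.77280 = 0.78800.
By Bayes' theorem, P(H|E) = 0.015200 / 0.78800 = 0.0193.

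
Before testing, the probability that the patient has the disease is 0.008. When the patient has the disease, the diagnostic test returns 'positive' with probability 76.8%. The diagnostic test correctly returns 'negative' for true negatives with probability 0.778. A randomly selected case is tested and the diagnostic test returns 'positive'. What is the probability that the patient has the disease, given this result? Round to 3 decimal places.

P(H | E) ≈ 0.027

Let H be the event that the patient has the disease. P(H) = 0.008, so P(¬H) = 0.992. With E the 'positive' result, P(E|H) = 0.768 and P(E|¬H) = 0.222.
P(E) = 0.768·0.008 + 0.222·0.992 = 0.0061440 + 0.22022 = 0.22637.
By Bayes' theorem, P(H|E) = 0.0061440 / 0.22637 = 0.027.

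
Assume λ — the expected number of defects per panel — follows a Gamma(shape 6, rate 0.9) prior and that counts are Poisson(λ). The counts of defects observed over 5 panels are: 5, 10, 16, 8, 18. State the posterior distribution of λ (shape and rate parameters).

The Poisson likelihood adds the total count to the shape and the number of exposure periods to the rate. Here ∑xᵢ = 57 and n = 5, so shape 6→63 and rate 0.9→5.9.

Posterior: Gamma(shape=63, rate=5.9)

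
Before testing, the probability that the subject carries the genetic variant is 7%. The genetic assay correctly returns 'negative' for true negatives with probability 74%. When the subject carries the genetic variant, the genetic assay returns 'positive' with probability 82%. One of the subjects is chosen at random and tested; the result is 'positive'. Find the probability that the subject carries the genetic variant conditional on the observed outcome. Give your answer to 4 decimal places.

Let H be the event that the subject carries the genetic variant. P(H) = 0.07, so P(¬H) = 0.93. With E the 'positive' result, P(E|H) = 0.82 and P(E|¬H) = 0.26.
P(E) = 0.82·0.07 + 0.26·0.93 = 0.057400 + 0.24180 = 0.29920.
By Bayes' theorem, P(H|E) = 0.057400 / 0.29920 = 0.1918.

P(H | E) ≈ 0.1918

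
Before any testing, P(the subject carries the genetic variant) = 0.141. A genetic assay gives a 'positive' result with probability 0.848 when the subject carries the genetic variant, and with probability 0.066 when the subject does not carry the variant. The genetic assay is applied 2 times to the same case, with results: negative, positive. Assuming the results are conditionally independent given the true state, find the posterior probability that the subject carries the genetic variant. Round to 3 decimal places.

With H the event that the subject carries the genetic variant, the joint likelihood of the observed sequence is P(data|H) = 0.152·0.848 = 0.12890 and P(data|¬H) = 0.934·0.066 = 0.061644.
Bayes: P(H|data) = 0.141·0.12890 / (0.141·0.12890 + 0.859·0.061644) = 0.018174/0.071127 = 0.2555.

Posterior P(H) ≈ 0.256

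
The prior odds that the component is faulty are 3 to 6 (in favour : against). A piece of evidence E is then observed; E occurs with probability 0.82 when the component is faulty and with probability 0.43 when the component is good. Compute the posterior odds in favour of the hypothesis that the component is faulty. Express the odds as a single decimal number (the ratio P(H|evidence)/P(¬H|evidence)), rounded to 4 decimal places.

Prior odds = 3/6 = 0.50000.
Likelihood ratio for E = 0.82/0.43 = 1.9070.
Posterior odds = prior odds × LR = 0.95349.

Posterior odds ≈ 0.9535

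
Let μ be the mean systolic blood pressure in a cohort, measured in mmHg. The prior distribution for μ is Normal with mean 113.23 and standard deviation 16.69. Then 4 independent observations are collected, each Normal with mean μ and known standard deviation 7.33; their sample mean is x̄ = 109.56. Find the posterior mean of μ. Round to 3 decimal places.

Posterior mean ≈ 109.729

With known σ, the Normal prior is conjugate. Weight on the data is w = (n/σ²)/(n/σ² + 1/τ₀²) = 0.0744478/(0.0744478+0.00358994) = 0.95400.
Posterior mean = w·x̄ + (1−w)·μ₀ = 0.95400·109.56 + 0.046003·113.23 = 109.729.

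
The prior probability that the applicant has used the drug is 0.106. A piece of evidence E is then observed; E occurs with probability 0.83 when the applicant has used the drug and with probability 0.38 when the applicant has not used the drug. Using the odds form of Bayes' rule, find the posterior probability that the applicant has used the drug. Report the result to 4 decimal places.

Posterior probability ≈ 0.2057

Prior odds = 0.106/(1−0.106) = 0.11857. In log-odds, ln(0.11857) = -2.1323.
Add log likelihood ratio: ln(2.1842) = 0.78125.
Posterior log-odds = -1.3510, so posterior odds = exp(-1.3510) = 0.25898. Converting, P(H|E) = 0.25898/1.2590 = 0.2057.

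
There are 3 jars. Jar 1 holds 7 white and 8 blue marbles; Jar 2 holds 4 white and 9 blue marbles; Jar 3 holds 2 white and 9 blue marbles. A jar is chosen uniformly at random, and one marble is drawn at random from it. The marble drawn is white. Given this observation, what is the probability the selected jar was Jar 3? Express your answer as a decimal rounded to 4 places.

Posterior probability ≈ 0.1902

P(white|Jar 1) = 0.4667; P(white|Jar 2) = 0.3077; P(white|Jar 3) = 0.1818.
Prior × likelihood for each source: 0.333333·0.4667=0.1556, 0.333333·0.3077=0.1026, 0.333333·0.1818=0.06061. Summing gives P(white) = 0.31873.
P(Jar 3 | white) = 0.06061 / 0.31873 = 0.1902.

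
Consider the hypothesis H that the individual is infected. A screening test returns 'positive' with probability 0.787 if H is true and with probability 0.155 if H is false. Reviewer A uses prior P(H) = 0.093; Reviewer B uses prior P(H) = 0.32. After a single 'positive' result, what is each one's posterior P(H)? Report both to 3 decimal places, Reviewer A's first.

The likelihood ratio for a 'positive' result is 0.787/0.155 = 5.0774.
Reviewer A: prior odds 0.093/0.907 = 0.10254; posterior odds 0.52062; posterior probability 0.342.
Reviewer B: prior odds 0.32/0.68 = 0.47059; posterior odds 2.3894; posterior probability 0.705.

Reviewer A: 0.342; Reviewer B: 0.705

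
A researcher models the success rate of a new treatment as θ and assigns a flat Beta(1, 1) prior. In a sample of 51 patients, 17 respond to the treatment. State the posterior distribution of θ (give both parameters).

Posterior: Beta(18, 35)

The binomial likelihood is conjugate to the Beta prior: with 17 successes and 34 failures, the posterior is Beta(1+17, 1+34) = Beta(18, 35).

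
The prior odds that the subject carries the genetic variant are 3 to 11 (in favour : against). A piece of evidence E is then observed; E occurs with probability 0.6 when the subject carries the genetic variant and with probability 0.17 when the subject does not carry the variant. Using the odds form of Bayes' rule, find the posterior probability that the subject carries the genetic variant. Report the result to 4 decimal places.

Posterior probability ≈ 0.4905

Prior odds = 3/11 = 0.27273. In log-odds, ln(0.27273) = -1.2993.
Add log likelihood ratio: ln(3.5294) = 1.2611.
Posterior log-odds = -0.038152, so posterior odds = exp(-0.038152) = 0.96257. Converting, P(H|E) = 0.96257/1.9626 = 0.4905.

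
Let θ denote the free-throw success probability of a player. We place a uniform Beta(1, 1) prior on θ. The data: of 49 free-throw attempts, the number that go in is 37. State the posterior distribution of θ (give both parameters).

The binomial likelihood is conjugate to the Beta prior: with 37 successes and 12 failures, the posterior is Beta(1+37, 1+12) = Beta(38, 13).

Posterior: Beta(38, 13)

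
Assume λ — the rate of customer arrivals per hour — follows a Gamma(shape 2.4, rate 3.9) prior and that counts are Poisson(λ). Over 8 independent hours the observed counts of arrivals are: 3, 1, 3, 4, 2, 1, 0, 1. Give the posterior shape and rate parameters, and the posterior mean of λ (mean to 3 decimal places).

The Poisson likelihood adds the total count to the shape and the number of exposure periods to the rate. Here ∑xᵢ = 15 and n = 8, so shape 2.4→17.4 and rate 3.9→11.9.
Posterior mean = shape/rate = 17.4/11.9 = 1.462.

Posterior: Gamma(shape=17.4, rate=11.9); mean ≈ 1.462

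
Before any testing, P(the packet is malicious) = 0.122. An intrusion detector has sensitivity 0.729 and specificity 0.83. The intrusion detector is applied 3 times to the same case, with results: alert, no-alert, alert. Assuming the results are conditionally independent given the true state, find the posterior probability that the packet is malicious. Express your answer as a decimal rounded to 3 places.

Let H be the event that the packet is malicious; start with P(H) = 0.122. P('alert'|H) = 0.729, P('alert'|¬H) = 0.17.
Update on result 1 ('alert'): P(H) ← 0.729·0.1220 / (0.729·0.1220 + 0.17·0.8780) = 0.088938/0.23820 = 0.3734.
Update on result 2 ('no-alert'): P(H) ← 0.271·0.3734 / (0.271·0.3734 + 0.83·0.6266) = 0.10119/0.62128 = 0.1629.
Update on result 3 ('alert'): P(H) ← 0.729·0.1629 / (0.729·0.1629 + 0.17·0.8371) = 0.11873/0.26104 = 0.4548.

Posterior P(H) ≈ 0.455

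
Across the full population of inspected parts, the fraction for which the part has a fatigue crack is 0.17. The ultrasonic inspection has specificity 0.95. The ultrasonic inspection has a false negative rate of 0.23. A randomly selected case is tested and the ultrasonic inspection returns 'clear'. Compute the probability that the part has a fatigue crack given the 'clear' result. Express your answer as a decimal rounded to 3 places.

Write H for 'the part has a fatigue crack'. Prior odds H:¬H = 0.17/0.83 = 0.20482. For the 'clear' outcome, the likelihood ratio is 0.23/0.95 = 0.24211.
Posterior odds = 0.20482 × 0.24211 = 0.049588, so P(H|E) = 0.049588/(1+0.049588) = 0.047.

P(H | E) ≈ 0.047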